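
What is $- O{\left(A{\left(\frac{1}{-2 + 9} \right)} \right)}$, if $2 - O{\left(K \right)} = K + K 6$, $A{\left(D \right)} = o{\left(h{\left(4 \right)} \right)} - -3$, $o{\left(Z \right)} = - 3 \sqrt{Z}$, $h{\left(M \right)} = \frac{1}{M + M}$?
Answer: $19 - \frac{21 \sqrt{2}}{4} \approx 11.575$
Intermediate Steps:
$h{\left(M \right)} = \frac{1}{2 M}$
$A{\left(D \right)} = 3 - \frac{3 \sqrt{2}}{4}$ ($A{\left(D \right)} = - 3 \sqrt{\frac{1}{2 \cdot 4}} - -3 = - 3 \sqrt{\frac{1}{2} \cdot \frac{1}{4}} + 3 = - \frac{3}{2 \sqrt{2}} + 3 = - 3 \frac{\sqrt{2}}{4} + 3 = - \frac{3 \sqrt{2}}{4} + 3 = 3 - \frac{3 \sqrt{2}}{4}$)
$O{\left(K \right)} = 2 - 7 K$ ($O{\left(K \right)} = 2 - \left(K + K 6\right) = 2 - \left(K + 6 K\right) = 2 - 7 K$)
$- O{\left(A{\left(\frac{1}{-2 + 9} \right)} \right)} = - (2 - 7 \left(3 - \frac{3 \sqrt{2}}{4}\right)) = - (2 - \left(21 - \frac{21 \sqrt{2}}{4}\right)) = - (-19 + \frac{21 \sqrt{2}}{4}) = 19 - \frac{21 \sqrt{2}}{4}$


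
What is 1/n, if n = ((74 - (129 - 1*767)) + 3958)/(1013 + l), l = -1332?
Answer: -319/4670 ≈ -0.068308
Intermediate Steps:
n = -4670/319 (n = ((74 - (129 - 1*767)) + 3958)/(1013 - 1332) = ((74 - (129 - 767)) + 3958)/(-319) = ((74 - 1*(-638)) + 3958)*(-1/319) = ((74 + 638) + 3958)*(-1/319) = (712 + 3958)*(-1/319) = 4670*(-1/319) = -4670/319 ≈ -14.639)
1/n = 1/(-4670/319) = -319/4670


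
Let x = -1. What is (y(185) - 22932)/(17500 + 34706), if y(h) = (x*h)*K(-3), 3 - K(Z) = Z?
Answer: -4007/8701 ≈ -0.46052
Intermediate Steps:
K(Z) = 3 - Z
y(h) = -6*h (y(h) = (-h)*(3 - 1*(-3)) = (-h)*(3 + 3) = -h*6 = -6*h)
(y(185) - 22932)/(17500 + 34706) = (-6*185 - 22932)/(17500 + 34706) = (-1110 - 22932)/52206 = -24042*1/52206 = -4007/8701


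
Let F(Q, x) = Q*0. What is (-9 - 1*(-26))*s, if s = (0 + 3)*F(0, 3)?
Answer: 0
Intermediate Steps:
F(Q, x) = 0
s = 0 (s = (0 + 3)*0 = 3*0 = 0)
(-9 - 1*(-26))*s = (-9 - 1*(-26))*0 = (-9 + 26)*0 = 17*0 = 0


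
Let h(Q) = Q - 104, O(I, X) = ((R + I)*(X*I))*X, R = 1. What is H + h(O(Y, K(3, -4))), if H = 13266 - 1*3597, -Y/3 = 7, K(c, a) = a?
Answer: 16285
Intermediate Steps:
Y = -21 (Y = -3*7 = -21)
O(I, X) = I*X²*(1 + I) (O(I, X) = ((1 + I)*(X*I))*X = ((1 + I)*(I*X))*X = (I*X*(1 + I))*X = I*X²*(1 + I))
h(Q) = -104 + Q
H = 9669 (H = 13266 - 3597 = 9669)
H + h(O(Y, K(3, -4))) = 9669 + (-104 - 21*(-4)²*(1 - 21)) = 9669 + (-104 - 21*16*(-20)) = 9669 + (-104 + 6720) = 9669 + 6616 = 16285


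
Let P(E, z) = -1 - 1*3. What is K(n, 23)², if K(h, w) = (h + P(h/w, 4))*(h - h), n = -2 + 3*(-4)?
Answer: 0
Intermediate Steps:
P(E, z) = -4 (P(E, z) = -1 - 3 = -4)
n = -14 (n = -2 - 12 = -14)
K(h, w) = 0 (K(h, w) = (h - 4)*(h - h) = (-4 + h)*0 = 0)
K(n, 23)² = 0² = 0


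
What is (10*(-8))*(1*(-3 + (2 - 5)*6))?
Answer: 1680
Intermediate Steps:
(10*(-8))*(1*(-3 + (2 - 5)*6)) = -80*(-3 - 3*6) = -80*(-3 - 18) = -80*(-21) = 1680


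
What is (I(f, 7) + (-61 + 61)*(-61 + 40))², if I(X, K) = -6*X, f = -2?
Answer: 144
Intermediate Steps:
(I(f, 7) + (-61 + 61)*(-61 + 40))² = (-6*(-2) + (-61 + 61)*(-61 + 40))² = (12 + 0*(-21))² = (12 + 0)² = 12² = 144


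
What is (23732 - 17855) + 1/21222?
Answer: 124721695/21222 ≈ 5877.0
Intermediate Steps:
(23732 - 17855) + 1/21222 = 5877 + 1/21222 = 124721695/21222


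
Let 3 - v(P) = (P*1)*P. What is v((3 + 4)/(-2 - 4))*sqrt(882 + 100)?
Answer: 59*sqrt(982)/36 ≈ 51.358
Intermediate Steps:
v(P) = 3 - P**2 (v(P) = 3 - P*1*P = 3 - P*P = 3 - P**2)
v((3 + 4)/(-2 - 4))*sqrt(882 + 100) = (3 - ((3 + 4)/(-2 - 4))**2)*sqrt(882 + 100) = (3 - (7/(-6))**2)*sqrt(982) = (3 - (7*(-1/6))**2)*sqrt(982) = (3 - (-7/6)**2)*sqrt(982) = (3 - 1*49/36)*sqrt(982) = (3 - 49/36)*sqrt(982) = 59*sqrt(982)/36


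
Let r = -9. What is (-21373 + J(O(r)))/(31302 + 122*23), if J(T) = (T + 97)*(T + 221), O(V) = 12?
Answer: 1006/8527 ≈ 0.11798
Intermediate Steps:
J(T) = (97 + T)*(221 + T)
(-21373 + J(O(r)))/(31302 + 122*23) = (-21373 + (21437 + 12**2 + 318*12))/(31302 + 122*23) = (-21373 + (21437 + 144 + 3816))/(31302 + 2806) = (-21373 + 25397)/34108 = 4024*(1/34108) = 1006/8527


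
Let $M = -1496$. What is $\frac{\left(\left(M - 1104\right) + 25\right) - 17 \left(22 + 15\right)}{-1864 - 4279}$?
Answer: $\frac{3204}{6143} \approx 0.52157$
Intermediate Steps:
$\frac{\left(\left(M - 1104\right) + 25\right) - 17 \left(22 + 15\right)}{-1864 - 4279} = \frac{\left(\left(-1496 - 1104\right) + 25\right) - 17 \left(22 + 15\right)}{-1864 - 4279} = \frac{\left(-2600 + 25\right) - 629}{-6143} = \left(-2575 - 629\right) \left(- \frac{1}{6143}\right) = \left(-3204\right) \left(- \frac{1}{6143}\right) = \frac{3204}{6143}$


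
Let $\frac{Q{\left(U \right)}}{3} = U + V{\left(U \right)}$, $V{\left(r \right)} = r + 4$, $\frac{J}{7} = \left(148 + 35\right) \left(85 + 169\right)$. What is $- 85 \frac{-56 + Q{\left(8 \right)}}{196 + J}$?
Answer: $- \frac{34}{32557} \approx -0.0010443$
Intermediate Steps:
$J = 325374$ ($J = 7 \left(148 + 35\right) \left(85 + 169\right) = 7 \cdot 183 \cdot 254 = 7 \cdot 46482 = 325374$)
$V{\left(r \right)} = 4 + r$
$Q{\left(U \right)} = 12 + 6 U$ ($Q{\left(U \right)} = 3 \left(U + \left(4 + U\right)\right) = 3 \left(4 + 2 U\right) = 12 + 6 U$)
$- 85 \frac{-56 + Q{\left(8 \right)}}{196 + J} = - 85 \frac{-56 + \left(12 + 6 \cdot 8\right)}{196 + 325374} = - 85 \frac{-56 + \left(12 + 48\right)}{325570} = - 85 \left(-56 + 60\right) \frac{1}{325570} = - 85 \cdot 4 \cdot \frac{1}{325570} = \left(-85\right) \frac{2}{162785} = - \frac{34}{32557}$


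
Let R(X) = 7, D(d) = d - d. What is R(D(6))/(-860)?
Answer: -7/860 ≈ -0.0081395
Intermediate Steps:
D(d) = 0
R(D(6))/(-860) = 7/(-860) = 7*(-1/860) = -7/860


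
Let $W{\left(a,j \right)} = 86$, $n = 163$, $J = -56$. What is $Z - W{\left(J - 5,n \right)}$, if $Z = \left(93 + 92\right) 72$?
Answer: $13234$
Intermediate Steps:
$Z = 13320$ ($Z = 185 \cdot 72 = 13320$)
$Z - W{\left(J - 5,n \right)} = 13320 - 86 = 13234$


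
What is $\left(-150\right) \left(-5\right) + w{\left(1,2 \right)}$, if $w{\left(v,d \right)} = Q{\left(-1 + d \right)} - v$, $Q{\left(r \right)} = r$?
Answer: $750$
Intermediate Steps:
$w{\left(v,d \right)} = -1 + d - v$ ($w{\left(v,d \right)} = \left(-1 + d\right) - v = -1 + d - v$)
$\left(-150\right) \left(-5\right) + w{\left(1,2 \right)} = \left(-150\right) \left(-5\right) - 0 = 750 - 0 = 750 + 0 = 750$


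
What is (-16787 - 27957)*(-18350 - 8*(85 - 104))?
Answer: 814251312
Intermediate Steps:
(-16787 - 27957)*(-18350 - 8*(85 - 104)) = -44744*(-18350 - 8*(-19)) = -44744*(-18350 + 152) = -44744*(-18198) = 814251312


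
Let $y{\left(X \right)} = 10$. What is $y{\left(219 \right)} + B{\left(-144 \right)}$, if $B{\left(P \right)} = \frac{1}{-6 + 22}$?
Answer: $\frac{161}{16} \approx 10.063$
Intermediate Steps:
$B{\left(P \right)} = \frac{1}{16}$
$y{\left(219 \right)} + B{\left(-144 \right)} = 10 + \frac{1}{16} = \frac{161}{16}$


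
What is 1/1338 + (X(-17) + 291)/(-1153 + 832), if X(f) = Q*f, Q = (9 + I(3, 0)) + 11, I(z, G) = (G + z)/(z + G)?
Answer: 29543/143166 ≈ 0.20635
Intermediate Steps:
I(z, G) = 1 (I(z, G) = (G + z)/(G + z) = 1)
Q = 21 (Q = (9 + 1) + 11 = 10 + 11 = 21)
X(f) = 21*f
1/1338 + (X(-17) + 291)/(-1153 + 832) = 1/1338 + (21*(-17) + 291)/(-1153 + 832) = 1/1338 + (-357 + 291)/(-321) = 1/1338 - 66*(-1/321) = 1/1338 + 22/107 = 29543/143166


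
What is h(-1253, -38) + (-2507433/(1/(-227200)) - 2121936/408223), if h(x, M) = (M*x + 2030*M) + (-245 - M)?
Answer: 232560049718388405/408223 ≈ 5.6969e+11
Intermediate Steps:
h(x, M) = -245 + 2029*M + M*x (h(x, M) = (2030*M + M*x) + (-245 - M) = -245 + 2029*M + M*x)
h(-1253, -38) + (-2507433/(1/(-227200)) - 2121936/408223) = (-245 + 2029*(-38) - 38*(-1253)) + (-2507433/(1/(-227200)) - 2121936/408223) = (-245 - 77102 + 47614) + (-2507433/(-1/227200) - 2121936*1/408223) = -29733 + (-2507433*(-227200) - 2121936/408223) = -29733 + (569688777600 - 2121936/408223) = -29733 + 232560061856082864/408223 = 232560049718388405/408223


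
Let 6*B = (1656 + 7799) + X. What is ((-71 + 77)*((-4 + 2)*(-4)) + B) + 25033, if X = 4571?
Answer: 82256/3 ≈ 27419.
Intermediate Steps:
B = 7013/3 (B = ((1656 + 7799) + 4571)/6 = (9455 + 4571)/6 = (⅙)*14026 = 7013/3 ≈ 2337.7)
((-71 + 77)*((-4 + 2)*(-4)) + B) + 25033 = ((-71 + 77)*((-4 + 2)*(-4)) + 7013/3) + 25033 = (6*(-2*(-4)) + 7013/3) + 25033 = (6*8 + 7013/3) + 25033 = (48 + 7013/3) + 25033 = 7157/3 + 25033 = 82256/3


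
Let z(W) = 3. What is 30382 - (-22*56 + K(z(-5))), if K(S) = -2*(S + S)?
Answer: 31626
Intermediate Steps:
K(S) = -4*S
30382 - (-22*56 + K(z(-5))) = 30382 - (-22*56 - 4*3) = 30382 - (-1232 - 12) = 30382 - 1*(-1244) = 30382 + 1244 = 31626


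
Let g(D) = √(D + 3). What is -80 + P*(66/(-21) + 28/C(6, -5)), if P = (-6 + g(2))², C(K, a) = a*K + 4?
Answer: -23024/91 + 4608*√5/91 ≈ -139.78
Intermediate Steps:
C(K, a) = 4 + K*a (C(K, a) = K*a + 4 = 4 + K*a)
g(D) = √(3 + D)
P = (-6 + √5)² (P = (-6 + √(3 + 2))² = (-6 + √5)² ≈ 14.167)
-80 + P*(66/(-21) + 28/C(6, -5)) = -80 + (6 - √5)²*(66/(-21) + 28/(4 + 6*(-5))) = -80 + (6 - √5)²*(66*(-1/21) + 28/(4 - 30)) = -80 + (6 - √5)²*(-22/7 + 28/(-26)) = -80 + (6 - √5)²*(-22/7 + 28*(-1/26)) = -80 + (6 - √5)²*(-22/7 - 14/13) = -80 + (6 - √5)²*(-384/91) = -80 - 384*(6 - √5)²/91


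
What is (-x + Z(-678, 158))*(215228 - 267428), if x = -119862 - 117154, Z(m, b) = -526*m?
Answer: -30988216800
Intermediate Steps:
x = -237016
(-x + Z(-678, 158))*(215228 - 267428) = (-1*(-237016) - 526*(-678))*(215228 - 267428) = (237016 + 356628)*(-52200) = 593644*(-52200) = -30988216800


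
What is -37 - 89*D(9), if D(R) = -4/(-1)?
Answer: -393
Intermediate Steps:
D(R) = 4 (D(R) = -4*(-1) = 4)
-37 - 89*D(9) = -37 - 89*4 = -37 - 356 = -393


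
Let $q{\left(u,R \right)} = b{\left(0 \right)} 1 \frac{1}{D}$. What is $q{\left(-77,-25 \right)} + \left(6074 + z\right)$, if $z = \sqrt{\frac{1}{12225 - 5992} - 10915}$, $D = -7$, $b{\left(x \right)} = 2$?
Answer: $\frac{42516}{7} + \frac{i \sqrt{424050898202}}{6233} \approx 6073.7 + 104.47 i$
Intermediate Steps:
$z = \frac{i \sqrt{424050898202}}{6233}$ ($z = \sqrt{\frac{1}{6233} - 10915} = \sqrt{- \frac{68033194}{6233}} = \frac{i \sqrt{424050898202}}{6233} \approx 104.47 i$)
$q{\left(u,R \right)} = - \frac{2}{7}$ ($q{\left(u,R \right)} = 2 \cdot 1 \frac{1}{-7} = 2 \cdot 1 \left(- \frac{1}{7}\right) = 2 \left(- \frac{1}{7}\right) = - \frac{2}{7}$)
$q{\left(-77,-25 \right)} + \left(6074 + z\right) = - \frac{2}{7} + \left(6074 + \frac{i \sqrt{424050898202}}{6233}\right) = \frac{42516}{7} + \frac{i \sqrt{424050898202}}{6233}$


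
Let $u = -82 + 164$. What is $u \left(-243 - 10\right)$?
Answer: $-20746$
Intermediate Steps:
$u = 82$
$u \left(-243 - 10\right) = 82 \left(-243 - 10\right) = 82 \left(-253\right) = -20746$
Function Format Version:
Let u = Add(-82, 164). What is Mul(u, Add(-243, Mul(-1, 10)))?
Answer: -20746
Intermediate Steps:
u = 82
Mul(u, Add(-243, Mul(-1, 10))) = Mul(82, Add(-243, Mul(-1, 10))) = Mul(82, Add(-243, -10)) = Mul(82, -253) = -20746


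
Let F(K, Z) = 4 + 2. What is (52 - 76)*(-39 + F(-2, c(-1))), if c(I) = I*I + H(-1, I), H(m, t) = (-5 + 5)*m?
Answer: 792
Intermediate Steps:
H(m, t) = 0 (H(m, t) = 0*m = 0)
c(I) = I² (c(I) = I*I + 0 = I² + 0 = I²)
F(K, Z) = 6
(52 - 76)*(-39 + F(-2, c(-1))) = (52 - 76)*(-39 + 6) = -24*(-33) = 792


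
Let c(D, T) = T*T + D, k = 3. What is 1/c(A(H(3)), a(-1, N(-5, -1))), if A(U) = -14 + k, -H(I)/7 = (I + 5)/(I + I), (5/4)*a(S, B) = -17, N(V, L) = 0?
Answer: 25/4349 ≈ 0.0057485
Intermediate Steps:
a(S, B) = -68/5 (a(S, B) = (⅘)*(-17) = -68/5)
H(I) = -7*(5 + I)/(2*I) (H(I) = -7*(I + 5)/(I + I) = -7*(5 + I)/(2*I))
A(U) = -11 (A(U) = -14 + 3 = -11)
c(D, T) = D + T² (c(D, T) = T² + D = D + T²)
1/c(A(H(3)), a(-1, N(-5, -1))) = 1/(-11 + (-68/5)²) = 1/(-11 + 4624/25) = 1/(4349/25) = 25/4349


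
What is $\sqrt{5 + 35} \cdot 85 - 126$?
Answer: $-126 + 170 \sqrt{10} \approx 411.59$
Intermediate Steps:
$\sqrt{5 + 35} \cdot 85 - 126 = \sqrt{40} \cdot 85 - 126 = 2 \sqrt{10} \cdot 85 - 126 = 170 \sqrt{10} - 126 = -126 + 170 \sqrt{10}$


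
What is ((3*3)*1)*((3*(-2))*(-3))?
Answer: 162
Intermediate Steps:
((3*3)*1)*((3*(-2))*(-3)) = (9*1)*(-6*(-3)) = 9*18 = 162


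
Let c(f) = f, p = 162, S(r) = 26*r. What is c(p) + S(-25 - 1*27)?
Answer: -1190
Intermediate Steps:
c(p) + S(-25 - 1*27) = 162 + 26*(-25 - 1*27) = 162 + 26*(-25 - 27) = 162 + 26*(-52) = 162 - 1352 = -1190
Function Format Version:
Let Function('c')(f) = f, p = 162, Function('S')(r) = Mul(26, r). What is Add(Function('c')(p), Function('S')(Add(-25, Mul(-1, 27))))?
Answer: -1190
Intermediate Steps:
Add(Function('c')(p), Function('S')(Add(-25, Mul(-1, 27)))) = Add(162, Mul(26, Add(-25, Mul(-1, 27)))) = Add(162, Mul(26, Add(-25, -27))) = Add(162, Mul(26, -52)) = Add(162, -1352) = -1190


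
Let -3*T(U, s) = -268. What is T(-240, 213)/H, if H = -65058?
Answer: -134/97587 ≈ -0.0013731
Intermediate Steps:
T(U, s) = 268/3 (T(U, s) = -⅓*(-268) = 268/3)
T(-240, 213)/H = (268/3)/(-65058) = (268/3)*(-1/65058) = -134/97587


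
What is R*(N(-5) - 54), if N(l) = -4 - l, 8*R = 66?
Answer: -1749/4 ≈ -437.25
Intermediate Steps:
R = 33/4 (R = (⅛)*66 = 33/4 ≈ 8.2500)
R*(N(-5) - 54) = 33*((-4 - 1*(-5)) - 54)/4 = 33*((-4 + 5) - 54)/4 = 33*(1 - 54)/4 = (33/4)*(-53) = -1749/4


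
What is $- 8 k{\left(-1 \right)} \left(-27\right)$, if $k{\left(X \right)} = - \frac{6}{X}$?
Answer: $1296$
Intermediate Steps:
$- 8 k{\left(-1 \right)} \left(-27\right) = - 8 \left(- \frac{6}{-1}\right) \left(-27\right) = - 8 \left(\left(-6\right) \left(-1\right)\right) \left(-27\right) = \left(-8\right) 6 \left(-27\right) = \left(-48\right) \left(-27\right) = 1296$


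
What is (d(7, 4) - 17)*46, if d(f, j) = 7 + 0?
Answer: -460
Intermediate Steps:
d(f, j) = 7
(d(7, 4) - 17)*46 = (7 - 17)*46 = -10*46 = -460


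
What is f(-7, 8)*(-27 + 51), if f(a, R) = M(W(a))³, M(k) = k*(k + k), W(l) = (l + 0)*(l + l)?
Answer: 170081737125888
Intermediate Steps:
W(l) = 2*l² (W(l) = l*(2*l) = 2*l²)
M(k) = 2*k² (M(k) = k*(2*k) = 2*k²)
f(a, R) = 512*a¹² (f(a, R) = (2*(2*a²)²)³ = (2*(4*a⁴))³ = (8*a⁴)³ = 512*a¹²)
f(-7, 8)*(-27 + 51) = (512*(-7)¹²)*(-27 + 51) = (512*13841287201)*24 = 7086739046912*24 = 170081737125888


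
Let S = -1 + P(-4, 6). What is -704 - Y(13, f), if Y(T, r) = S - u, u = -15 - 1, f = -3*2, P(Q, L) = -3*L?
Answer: -701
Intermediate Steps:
f = -6
u = -16
S = -19 (S = -1 - 3*6 = -1 - 18 = -19)
Y(T, r) = -3 (Y(T, r) = -19 - 1*(-16) = -19 + 16 = -3)
-704 - Y(13, f) = -704 - 1*(-3) = -704 + 3 = -701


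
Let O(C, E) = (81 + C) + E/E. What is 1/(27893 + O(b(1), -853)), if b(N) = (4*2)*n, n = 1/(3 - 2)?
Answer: 1/27983 ≈ 3.5736e-5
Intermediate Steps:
n = 1 (n = 1/1 = 1)
b(N) = 8 (b(N) = (4*2)*1 = 8*1 = 8)
O(C, E) = 82 + C (O(C, E) = (81 + C) + 1 = 82 + C)
1/(27893 + O(b(1), -853)) = 1/(27893 + (82 + 8)) = 1/(27893 + 90) = 1/27983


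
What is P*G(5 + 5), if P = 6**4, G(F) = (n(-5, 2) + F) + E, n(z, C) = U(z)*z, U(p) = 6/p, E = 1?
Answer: 22032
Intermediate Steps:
n(z, C) = 6 (n(z, C) = (6/z)*z = 6)
G(F) = 7 + F (G(F) = (6 + F) + 1 = 7 + F)
P = 1296
P*G(5 + 5) = 1296*(7 + (5 + 5)) = 1296*(7 + 10) = 1296*17 = 22032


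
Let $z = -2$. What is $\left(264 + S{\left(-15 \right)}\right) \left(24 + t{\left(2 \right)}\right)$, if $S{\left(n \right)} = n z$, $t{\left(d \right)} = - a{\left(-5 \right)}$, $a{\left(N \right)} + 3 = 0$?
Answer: $7938$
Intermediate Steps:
$a{\left(N \right)} = -3$ ($a{\left(N \right)} = -3 + 0 = -3$)
$t{\left(d \right)} = 3$ ($t{\left(d \right)} = \left(-1\right) \left(-3\right) = 3$)
$S{\left(n \right)} = - 2 n$ ($S{\left(n \right)} = n \left(-2\right) = - 2 n$)
$\left(264 + S{\left(-15 \right)}\right) \left(24 + t{\left(2 \right)}\right) = \left(264 - -30\right) \left(24 + 3\right) = \left(264 + 30\right) 27 = 294 \cdot 27 = 7938$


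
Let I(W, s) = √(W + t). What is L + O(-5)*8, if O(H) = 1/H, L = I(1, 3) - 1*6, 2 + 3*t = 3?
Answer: -38/5 + 2*√3/3 ≈ -6.4453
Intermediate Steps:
t = ⅓ (t = -⅔ + (⅓)*3 = -⅔ + 1 = ⅓ ≈ 0.33333)
I(W, s) = √(⅓ + W) (I(W, s) = √(W + ⅓) = √(⅓ + W))
L = -6 + 2*√3/3 (L = √(3 + 9*1)/3 - 1*6 = √(3 + 9)/3 - 6 = √12/3 - 6 = (2*√3)/3 - 6 = 2*√3/3 - 6 = -6 + 2*√3/3 ≈ -4.8453)
L + O(-5)*8 = (-6 + 2*√3/3) + 8/(-5) = (-6 + 2*√3/3) - ⅕*8 = (-6 + 2*√3/3) - 8/5 = -38/5 + 2*√3/3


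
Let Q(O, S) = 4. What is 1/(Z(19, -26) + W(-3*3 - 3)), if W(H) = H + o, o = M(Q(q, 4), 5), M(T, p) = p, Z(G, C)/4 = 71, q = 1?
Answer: 1/277 ≈ 0.0036101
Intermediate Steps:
Z(G, C) = 284 (Z(G, C) = 4*71 = 284)
o = 5
W(H) = 5 + H (W(H) = H + 5 = 5 + H)
1/(Z(19, -26) + W(-3*3 - 3)) = 1/(284 + (5 + (-3*3 - 3))) = 1/(284 + (5 + (-9 - 3))) = 1/(284 + (5 - 12)) = 1/(284 - 7) = 1/277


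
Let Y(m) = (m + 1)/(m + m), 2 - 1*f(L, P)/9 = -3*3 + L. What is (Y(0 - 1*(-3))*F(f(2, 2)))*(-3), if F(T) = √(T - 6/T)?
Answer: -2*√6555/9 ≈ -17.992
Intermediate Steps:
f(L, P) = 99 - 9*L (f(L, P) = 18 - 9*(-3*3 + L) = 18 - 9*(-9 + L) = 18 + (81 - 9*L) = 99 - 9*L)
Y(m) = (1 + m)/(2*m) (Y(m) = (1 + m)/((2*m)) = (1 + m)*(1/(2*m)) = (1 + m)/(2*m))
(Y(0 - 1*(-3))*F(f(2, 2)))*(-3) = (((1 + (0 - 1*(-3)))/(2*(0 - 1*(-3))))*√((99 - 9*2) - 6/(99 - 9*2)))*(-3) = (((1 + (0 + 3))/(2*(0 + 3)))*√((99 - 18) - 6/(99 - 18)))*(-3) = (((½)*(1 + 3)/3)*√(81 - 6/81))*(-3) = (((½)*(⅓)*4)*√(81 - 6*1/81))*(-3) = (2*√(81 - 2/27)/3)*(-3) = (2*√(2185/27)/3)*(-3) = (2*(√6555/9)/3)*(-3) = (2*√6555/27)*(-3) = -2*√6555/9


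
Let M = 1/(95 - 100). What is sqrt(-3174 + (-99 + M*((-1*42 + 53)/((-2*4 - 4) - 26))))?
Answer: 49*I*sqrt(49210)/190 ≈ 57.21*I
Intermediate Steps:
M = -1/5 (M = 1/(-5) = -1/5 ≈ -0.20000)
sqrt(-3174 + (-99 + M*((-1*42 + 53)/((-2*4 - 4) - 26)))) = sqrt(-3174 + (-99 - (-1*42 + 53)/(5*((-2*4 - 4) - 26)))) = sqrt(-3174 + (-99 - (-42 + 53)/(5*((-8 - 4) - 26)))) = sqrt(-3174 + (-99 - 11/(5*(-12 - 26)))) = sqrt(-3174 + (-99 - 11/(5*(-38)))) = sqrt(-3174 + (-99 - 11*(-1)/(5*38))) = sqrt(-3174 + (-99 - 1/5*(-11/38))) = sqrt(-3174 + (-99 + 11/190)) = sqrt(-3174 - 18799/190) = sqrt(-621859/190) = 49*I*sqrt(49210)/190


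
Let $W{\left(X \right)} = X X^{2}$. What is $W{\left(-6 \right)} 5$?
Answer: $-1080$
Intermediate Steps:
$W{\left(X \right)} = X^{3}$
$W{\left(-6 \right)} 5 = \left(-6\right)^{3} \cdot 5 = \left(-216\right) 5 = -1080$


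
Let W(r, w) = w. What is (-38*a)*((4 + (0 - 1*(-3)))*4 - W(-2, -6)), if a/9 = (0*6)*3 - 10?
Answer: 116280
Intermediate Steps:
a = -90 (a = 9*((0*6)*3 - 10) = 9*(0*3 - 10) = 9*(0 - 10) = 9*(-10) = -90)
(-38*a)*((4 + (0 - 1*(-3)))*4 - W(-2, -6)) = (-38*(-90))*((4 + (0 - 1*(-3)))*4 - 1*(-6)) = 3420*((4 + (0 + 3))*4 + 6) = 3420*((4 + 3)*4 + 6) = 3420*(7*4 + 6) = 3420*(28 + 6) = 3420*34 = 116280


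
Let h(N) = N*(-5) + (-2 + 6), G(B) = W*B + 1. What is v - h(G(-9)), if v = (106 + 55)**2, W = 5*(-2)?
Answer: 26372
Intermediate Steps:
W = -10
G(B) = 1 - 10*B (G(B) = -10*B + 1 = 1 - 10*B)
h(N) = 4 - 5*N (h(N) = -5*N + 4 = 4 - 5*N)
v = 25921 (v = 161**2 = 25921)
v - h(G(-9)) = 25921 - (4 - 5*(1 - 10*(-9))) = 25921 - (4 - 5*(1 + 90)) = 25921 - (4 - 5*91) = 25921 - (4 - 455) = 25921 - 1*(-451) = 25921 + 451 = 26372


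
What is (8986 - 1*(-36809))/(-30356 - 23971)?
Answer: -15265/18109 ≈ -0.84295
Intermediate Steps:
(8986 - 1*(-36809))/(-30356 - 23971) = (8986 + 36809)/(-54327) = 45795*(-1/54327) = -15265/18109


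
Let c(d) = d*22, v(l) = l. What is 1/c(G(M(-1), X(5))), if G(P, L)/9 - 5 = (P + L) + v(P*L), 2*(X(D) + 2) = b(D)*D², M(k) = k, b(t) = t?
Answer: 1/792 ≈ 0.0012626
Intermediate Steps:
X(D) = -2 + D³/2 (X(D) = -2 + (D*D²)/2 = -2 + D³/2)
G(P, L) = 45 + 9*L + 9*P + 9*L*P (G(P, L) = 45 + 9*((P + L) + P*L) = 45 + 9*((L + P) + L*P) = 45 + 9*(L + P + L*P) = 45 + (9*L + 9*P + 9*L*P) = 45 + 9*L + 9*P + 9*L*P)
c(d) = 22*d
1/c(G(M(-1), X(5))) = 1/(22*(45 + 9*(-2 + (½)*5³) + 9*(-1) + 9*(-2 + (½)*5³)*(-1))) = 1/(22*(45 + 9*(-2 + (½)*125) - 9 + 9*(-2 + (½)*125)*(-1))) = 1/(22*(45 + 9*(-2 + 125/2) - 9 + 9*(-2 + 125/2)*(-1))) = 1/(22*(45 + 9*(121/2) - 9 + 9*(121/2)*(-1))) = 1/(22*(45 + 1089/2 - 9 - 1089/2)) = 1/(22*36) = 1/792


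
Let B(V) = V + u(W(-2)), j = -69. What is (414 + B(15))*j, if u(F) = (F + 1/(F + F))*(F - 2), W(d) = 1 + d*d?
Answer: -306567/10 ≈ -30657.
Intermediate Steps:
W(d) = 1 + d²
u(F) = (-2 + F)*(F + 1/(2*F)) (u(F) = (F + 1/(2*F))*(-2 + F) = (-2 + F)*(F + 1/(2*F)))
B(V) = 153/10 + V (B(V) = V + (½ + (1 + (-2)²)² - 1/(1 + (-2)²) - 2*(1 + (-2)²)) = V + (½ + (1 + 4)² - 1/(1 + 4) - 2*(1 + 4)) = V + (½ + 5² - 1/5 - 2*5) = V + (½ + 25 - 1*⅕ - 10) = V + (½ + 25 - ⅕ - 10) = V + 153/10 = 153/10 + V)
(414 + B(15))*j = (414 + (153/10 + 15))*(-69) = (414 + 303/10)*(-69) = (4443/10)*(-69) = -306567/10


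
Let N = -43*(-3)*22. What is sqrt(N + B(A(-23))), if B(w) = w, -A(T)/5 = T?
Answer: sqrt(2953) ≈ 54.341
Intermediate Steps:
A(T) = -5*T
N = 2838 (N = 129*22 = 2838)
sqrt(N + B(A(-23))) = sqrt(2838 - 5*(-23)) = sqrt(2838 + 115) = sqrt(2953)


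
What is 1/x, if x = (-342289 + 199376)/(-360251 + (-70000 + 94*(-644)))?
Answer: 490787/142913 ≈ 3.4342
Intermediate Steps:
x = 142913/490787 (x = -142913/(-360251 + (-70000 - 60536)) = -142913/(-360251 - 130536) = -142913/(-490787) = -142913*(-1/490787) = 142913/490787 ≈ 0.29119)
1/x = 1/(142913/490787) = 490787/142913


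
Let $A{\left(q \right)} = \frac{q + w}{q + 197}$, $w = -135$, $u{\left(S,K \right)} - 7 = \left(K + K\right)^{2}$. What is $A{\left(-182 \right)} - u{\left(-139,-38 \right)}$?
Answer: $- \frac{87062}{15} \approx -5804.1$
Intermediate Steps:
$u{\left(S,K \right)} = 7 + 4 K^{2}$ ($u{\left(S,K \right)} = 7 + \left(K + K\right)^{2} = 7 + \left(2 K\right)^{2} = 7 + 4 K^{2}$)
$A{\left(q \right)} = \frac{-135 + q}{197 + q}$ ($A{\left(q \right)} = \frac{q - 135}{q + 197} = \frac{-135 + q}{197 + q}$)
$A{\left(-182 \right)} - u{\left(-139,-38 \right)} = \frac{-135 - 182}{197 - 182} - \left(7 + 4 \left(-38\right)^{2}\right) = \frac{1}{15} \left(-317\right) - \left(7 + 4 \cdot 1444\right) = \frac{1}{15} \left(-317\right) - \left(7 + 5776\right) = - \frac{317}{15} - 5783 = - \frac{87062}{15}$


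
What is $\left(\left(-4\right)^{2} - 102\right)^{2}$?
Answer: $7396$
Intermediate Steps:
$\left(\left(-4\right)^{2} - 102\right)^{2} = \left(16 - 102\right)^{2} = \left(-86\right)^{2} = 7396$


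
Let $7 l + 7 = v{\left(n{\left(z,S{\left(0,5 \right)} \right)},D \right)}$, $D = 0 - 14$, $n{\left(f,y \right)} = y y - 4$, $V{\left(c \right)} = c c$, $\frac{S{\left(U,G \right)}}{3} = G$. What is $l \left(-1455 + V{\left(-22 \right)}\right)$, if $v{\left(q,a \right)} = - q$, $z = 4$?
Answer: $\frac{221388}{7} \approx 31627.0$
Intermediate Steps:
$S{\left(U,G \right)} = 3 G$
$V{\left(c \right)} = c^{2}$
$n{\left(f,y \right)} = -4 + y^{2}$ ($n{\left(f,y \right)} = y^{2} - 4 = -4 + y^{2}$)
$D = -14$
$l = - \frac{228}{7}$ ($l = -1 + \frac{\left(-1\right) \left(-4 + \left(3 \cdot 5\right)^{2}\right)}{7} = -1 + \frac{\left(-1\right) \left(-4 + 15^{2}\right)}{7} = -1 + \frac{\left(-1\right) \left(-4 + 225\right)}{7} = -1 + \frac{\left(-1\right) 221}{7} = -1 + \frac{1}{7} \left(-221\right) = -1 - \frac{221}{7} = - \frac{228}{7} \approx -32.571$)
$l \left(-1455 + V{\left(-22 \right)}\right) = - \frac{228 \left(-1455 + \left(-22\right)^{2}\right)}{7} = - \frac{228 \left(-1455 + 484\right)}{7} = \left(- \frac{228}{7}\right) \left(-971\right) = \frac{221388}{7}$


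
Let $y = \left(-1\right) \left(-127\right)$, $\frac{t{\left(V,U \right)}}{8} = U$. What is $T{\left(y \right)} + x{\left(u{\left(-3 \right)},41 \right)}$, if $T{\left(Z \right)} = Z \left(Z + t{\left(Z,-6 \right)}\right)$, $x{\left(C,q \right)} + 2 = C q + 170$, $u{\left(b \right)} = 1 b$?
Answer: $10078$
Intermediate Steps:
$t{\left(V,U \right)} = 8 U$
$u{\left(b \right)} = b$
$y = 127$
$x{\left(C,q \right)} = 168 + C q$ ($x{\left(C,q \right)} = -2 + \left(C q + 170\right) = -2 + \left(170 + C q\right) = 168 + C q$)
$T{\left(Z \right)} = Z \left(-48 + Z\right)$ ($T{\left(Z \right)} = Z \left(Z + 8 \left(-6\right)\right) = Z \left(Z - 48\right) = Z \left(-48 + Z\right)$)
$T{\left(y \right)} + x{\left(u{\left(-3 \right)},41 \right)} = 127 \left(-48 + 127\right) + \left(168 - 123\right) = 127 \cdot 79 + \left(168 - 123\right) = 10033 + 45 = 10078$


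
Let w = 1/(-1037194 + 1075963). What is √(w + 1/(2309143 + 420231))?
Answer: √292911330036794658/105815100606 ≈ 0.0051147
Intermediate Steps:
w = 1/38769 ≈ 2.5794e-5
√(w + 1/(2309143 + 420231)) = √(1/38769 + 1/(2309143 + 420231)) = √(1/38769 + 1/2729374) = √(2768143/105815100606) = √292911330036794658/105815100606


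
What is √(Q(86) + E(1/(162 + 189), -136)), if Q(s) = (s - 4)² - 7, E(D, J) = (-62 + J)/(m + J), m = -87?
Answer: √334073847/223 ≈ 81.963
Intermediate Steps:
E(D, J) = (-62 + J)/(-87 + J)
Q(s) = -7 + (-4 + s)² (Q(s) = (-4 + s)² - 7 = -7 + (-4 + s)²)
√(Q(86) + E(1/(162 + 189), -136)) = √((-7 + (-4 + 86)²) + (-62 - 136)/(-87 - 136)) = √((-7 + 82²) - 198/(-223)) = √((-7 + 6724) - 1/223*(-198)) = √(6717 + 198/223) = √(1498089/223) = √334073847/223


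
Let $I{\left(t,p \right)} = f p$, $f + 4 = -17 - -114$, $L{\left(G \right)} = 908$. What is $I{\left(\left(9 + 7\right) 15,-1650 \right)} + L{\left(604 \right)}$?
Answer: $-152542$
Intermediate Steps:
$f = 93$ ($f = -4 - -97 = -4 + \left(-17 + 114\right) = -4 + 97 = 93$)
$I{\left(t,p \right)} = 93 p$
$I{\left(\left(9 + 7\right) 15,-1650 \right)} + L{\left(604 \right)} = 93 \left(-1650\right) + 908 = -153450 + 908 = -152542$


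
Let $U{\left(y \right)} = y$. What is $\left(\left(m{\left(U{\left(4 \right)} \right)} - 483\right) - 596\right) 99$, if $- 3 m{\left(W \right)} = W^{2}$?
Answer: $-107349$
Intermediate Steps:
$m{\left(W \right)} = - \frac{W^{2}}{3}$
$\left(\left(m{\left(U{\left(4 \right)} \right)} - 483\right) - 596\right) 99 = \left(\left(- \frac{4^{2}}{3} - 483\right) - 596\right) 99 = \left(\left(\left(- \frac{1}{3}\right) 16 - 483\right) - 596\right) 99 = \left(\left(- \frac{16}{3} - 483\right) - 596\right) 99 = \left(- \frac{1465}{3} - 596\right) 99 = \left(- \frac{3253}{3}\right) 99 = -107349$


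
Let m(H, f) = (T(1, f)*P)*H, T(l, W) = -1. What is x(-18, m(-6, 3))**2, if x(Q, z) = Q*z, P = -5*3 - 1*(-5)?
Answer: 1166400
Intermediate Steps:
P = -10 (P = -15 + 5 = -10)
m(H, f) = 10*H (m(H, f) = (-1*(-10))*H = 10*H)
x(-18, m(-6, 3))**2 = (-180*(-6))**2 = (-18*(-60))**2 = 1080**2 = 1166400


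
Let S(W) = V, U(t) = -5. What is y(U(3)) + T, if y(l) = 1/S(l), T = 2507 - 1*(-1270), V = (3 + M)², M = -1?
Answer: 15109/4 ≈ 3777.3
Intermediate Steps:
V = 4 (V = (3 - 1)² = 2² = 4)
S(W) = 4
T = 3777 (T = 2507 + 1270 = 3777)
y(l) = ¼ (y(l) = 1/4 = ¼)
y(U(3)) + T = ¼ + 3777 = 15109/4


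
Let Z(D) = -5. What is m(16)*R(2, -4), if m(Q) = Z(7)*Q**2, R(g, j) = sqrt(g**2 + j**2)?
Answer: -2560*sqrt(5) ≈ -5724.3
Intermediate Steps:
m(Q) = -5*Q**2
m(16)*R(2, -4) = (-5*16**2)*sqrt(2**2 + (-4)**2) = (-5*256)*sqrt(4 + 16) = -2560*sqrt(5)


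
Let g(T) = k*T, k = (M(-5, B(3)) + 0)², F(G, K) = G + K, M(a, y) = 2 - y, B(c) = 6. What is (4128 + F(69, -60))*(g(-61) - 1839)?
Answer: -11645655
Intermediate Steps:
k = 16 (k = ((2 - 1*6) + 0)² = ((2 - 6) + 0)² = (-4 + 0)² = (-4)² = 16)
g(T) = 16*T
(4128 + F(69, -60))*(g(-61) - 1839) = (4128 + (69 - 60))*(16*(-61) - 1839) = (4128 + 9)*(-976 - 1839) = 4137*(-2815) = -11645655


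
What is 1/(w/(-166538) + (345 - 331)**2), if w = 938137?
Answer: 166538/31703311 ≈ 0.0052530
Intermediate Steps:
1/(w/(-166538) + (345 - 331)**2) = 1/(938137/(-166538) + (345 - 331)**2) = 1/(938137*(-1/166538) + 14**2) = 1/(-938137/166538 + 196) = 1/(31703311/166538) = 166538/31703311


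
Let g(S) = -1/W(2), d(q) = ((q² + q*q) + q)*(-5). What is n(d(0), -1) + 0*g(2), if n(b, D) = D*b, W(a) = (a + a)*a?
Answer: 0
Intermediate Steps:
d(q) = -10*q² - 5*q (d(q) = ((q² + q²) + q)*(-5) = (2*q² + q)*(-5) = (q + 2*q²)*(-5) = -10*q² - 5*q)
W(a) = 2*a² (W(a) = (2*a)*a = 2*a²)
g(S) = -⅛ (g(S) = -1/(2*2²) = -1/(2*4) = -1/8 = -1*⅛ = -⅛)
n(d(0), -1) + 0*g(2) = -(-5)*0*(1 + 2*0) + 0*(-⅛) = -(-5)*0*(1 + 0) + 0 = -(-5)*0 + 0 = -1*0 + 0 = 0 + 0 = 0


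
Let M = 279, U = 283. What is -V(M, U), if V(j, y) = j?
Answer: -279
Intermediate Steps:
-V(M, U) = -1*279 = -279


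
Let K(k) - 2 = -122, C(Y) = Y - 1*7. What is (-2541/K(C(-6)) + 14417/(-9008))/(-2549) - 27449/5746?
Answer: -1578201065621/329840396080 ≈ -4.7847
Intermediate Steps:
C(Y) = -7 + Y (C(Y) = Y - 7 = -7 + Y)
K(k) = -120 (K(k) = 2 - 122 = -120)
(-2541/K(C(-6)) + 14417/(-9008))/(-2549) - 27449/5746 = (-2541/(-120) + 14417/(-9008))/(-2549) - 27449/5746 = (-2541*(-1/120) + 14417*(-1/9008))*(-1/2549) - 27449*1/5746 = (847/40 - 14417/9008)*(-1/2549) - 27449/5746 = (881637/45040)*(-1/2549) - 27449/5746 = -881637/114806960 - 27449/5746 = -1578201065621/329840396080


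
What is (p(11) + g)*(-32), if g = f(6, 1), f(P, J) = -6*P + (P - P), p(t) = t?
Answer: 800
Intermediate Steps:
f(P, J) = -6*P (f(P, J) = -6*P + 0 = -6*P)
g = -36 (g = -6*6 = -36)
(p(11) + g)*(-32) = (11 - 36)*(-32) = -25*(-32) = 800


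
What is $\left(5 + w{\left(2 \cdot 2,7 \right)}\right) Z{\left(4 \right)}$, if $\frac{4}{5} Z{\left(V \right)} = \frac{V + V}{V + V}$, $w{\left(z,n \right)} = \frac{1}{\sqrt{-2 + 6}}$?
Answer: $\frac{55}{8} \approx 6.875$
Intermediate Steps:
$w{\left(z,n \right)} = \frac{1}{2}$ ($w{\left(z,n \right)} = \frac{1}{\sqrt{4}} = \frac{1}{2}$)
$Z{\left(V \right)} = \frac{5}{4}$ ($Z{\left(V \right)} = \frac{5 \frac{V + V}{V + V}}{4} = \frac{5 \frac{2 V}{2 V}}{4} = \frac{5 \cdot 2 V \frac{1}{2 V}}{4} = \frac{5}{4} \cdot 1 = \frac{5}{4}$)
$\left(5 + w{\left(2 \cdot 2,7 \right)}\right) Z{\left(4 \right)} = \left(5 + \frac{1}{2}\right) \frac{5}{4} = \frac{11}{2} \cdot \frac{5}{4} = \frac{55}{8}$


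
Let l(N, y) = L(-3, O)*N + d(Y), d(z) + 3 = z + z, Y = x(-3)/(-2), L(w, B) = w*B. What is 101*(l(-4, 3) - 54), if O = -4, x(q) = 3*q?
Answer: -9696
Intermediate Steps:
L(w, B) = B*w
Y = 9/2 (Y = (3*(-3))/(-2) = -9*(-½) = 9/2 ≈ 4.5000)
d(z) = -3 + 2*z (d(z) = -3 + (z + z) = -3 + 2*z)
l(N, y) = 6 + 12*N (l(N, y) = (-4*(-3))*N + (-3 + 2*(9/2)) = 12*N + (-3 + 9) = 12*N + 6 = 6 + 12*N)
101*(l(-4, 3) - 54) = 101*((6 + 12*(-4)) - 54) = 101*((6 - 48) - 54) = 101*(-42 - 54) = 101*(-96) = -9696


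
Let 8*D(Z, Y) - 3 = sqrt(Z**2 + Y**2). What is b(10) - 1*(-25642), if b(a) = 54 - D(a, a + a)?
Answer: 205565/8 - 5*sqrt(5)/4 ≈ 25693.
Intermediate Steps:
D(Z, Y) = 3/8 + sqrt(Y**2 + Z**2)/8 (D(Z, Y) = 3/8 + sqrt(Z**2 + Y**2)/8 = 3/8 + sqrt(Y**2 + Z**2)/8)
b(a) = 429/8 - sqrt(5)*sqrt(a**2)/8 (b(a) = 54 - (3/8 + sqrt((a + a)**2 + a**2)/8) = 54 - (3/8 + sqrt((2*a)**2 + a**2)/8) = 54 - (3/8 + sqrt(4*a**2 + a**2)/8) = 54 - (3/8 + sqrt(5*a**2)/8) = 54 - (3/8 + (sqrt(5)*sqrt(a**2))/8) = 54 - (3/8 + sqrt(5)*sqrt(a**2)/8) = 54 + (-3/8 - sqrt(5)*sqrt(a**2)/8) = 429/8 - sqrt(5)*sqrt(a**2)/8)
b(10) - 1*(-25642) = (429/8 - sqrt(5)*sqrt(10**2)/8) - 1*(-25642) = (429/8 - sqrt(5)*sqrt(100)/8) + 25642 = (429/8 - 1/8*sqrt(5)*10) + 25642 = (429/8 - 5*sqrt(5)/4) + 25642 = 205565/8 - 5*sqrt(5)/4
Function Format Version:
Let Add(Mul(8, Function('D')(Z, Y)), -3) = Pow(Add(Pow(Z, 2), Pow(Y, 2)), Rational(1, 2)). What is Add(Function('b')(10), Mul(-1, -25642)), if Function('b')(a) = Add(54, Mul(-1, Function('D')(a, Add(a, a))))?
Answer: Add(Rational(205565, 8), Mul(Rational(-5, 4), Pow(5, Rational(1, 2)))) ≈ 25693.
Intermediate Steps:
Function('D')(Z, Y) = Add(Rational(3, 8), Mul(Rational(1, 8), Pow(Add(Pow(Y, 2), Pow(Z, 2)), Rational(1, 2)))) (Function('D')(Z, Y) = Add(Rational(3, 8), Mul(Rational(1, 8), Pow(Add(Pow(Z, 2), Pow(Y, 2)), Rational(1, 2)))) = Add(Rational(3, 8), Mul(Rational(1, 8), Pow(Add(Pow(Y, 2), Pow(Z, 2)), Rational(1, 2)))))
Function('b')(a) = Add(Rational(429, 8), Mul(Rational(-1, 8), Pow(5, Rational(1, 2)), Pow(Pow(a, 2), Rational(1, 2)))) (Function('b')(a) = Add(54, Mul(-1, Add(Rational(3, 8), Mul(Rational(1, 8), Pow(Add(Pow(Add(a, a), 2), Pow(a, 2)), Rational(1, 2)))))) = Add(54, Mul(-1, Add(Rational(3, 8), Mul(Rational(1, 8), Pow(Add(Pow(Mul(2, a), 2), Pow(a, 2)), Rational(1, 2)))))) = Add(54, Mul(-1, Add(Rational(3, 8), Mul(Rational(1, 8), Pow(Add(Mul(4, Pow(a, 2)), Pow(a, 2)), Rational(1, 2)))))) = Add(54, Mul(-1, Add(Rational(3, 8), Mul(Rational(1, 8), Pow(Mul(5, Pow(a, 2)), Rational(1, 2)))))) = Add(54, Mul(-1, Add(Rational(3, 8), Mul(Rational(1, 8), Mul(Pow(5, Rational(1, 2)), Pow(Pow(a, 2), Rational(1, 2))))))) = Add(54, Mul(-1, Add(Rational(3, 8), Mul(Rational(1, 8), Pow(5, Rational(1, 2)), Pow(Pow(a, 2), Rational(1, 2)))))) = Add(54, Add(Rational(-3, 8), Mul(Rational(-1, 8), Pow(5, Rational(1, 2)), Pow(Pow(a, 2), Rational(1, 2))))) = Add(Rational(429, 8), Mul(Rational(-1, 8), Pow(5, Rational(1, 2)), Pow(Pow(a, 2), Rational(1, 2)))))
Add(Function('b')(10), Mul(-1, -25642)) = Add(Add(Rational(429, 8), Mul(Rational(-1, 8), Pow(5, Rational(1, 2)), Pow(Pow(10, 2), Rational(1, 2)))), Mul(-1, -25642)) = Add(Add(Rational(429, 8), Mul(Rational(-1, 8), Pow(5, Rational(1, 2)), Pow(100, Rational(1, 2)))), 25642) = Add(Add(Rational(429, 8), Mul(Rational(-1, 8), Pow(5, Rational(1, 2)), 10)), 25642) = Add(Add(Rational(429, 8), Mul(Rational(-5, 4), Pow(5, Rational(1, 2)))), 25642) = Add(Rational(205565, 8), Mul(Rational(-5, 4), Pow(5, Rational(1, 2))))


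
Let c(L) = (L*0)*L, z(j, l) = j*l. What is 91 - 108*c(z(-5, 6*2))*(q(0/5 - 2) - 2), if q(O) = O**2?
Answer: 91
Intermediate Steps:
c(L) = 0 (c(L) = 0*L = 0)
91 - 108*c(z(-5, 6*2))*(q(0/5 - 2) - 2) = 91 - 0*((0/5 - 2)**2 - 2) = 91 - 0*((0*(1/5) - 2)**2 - 2) = 91 - 0*((0 - 2)**2 - 2) = 91 - 0*((-2)**2 - 2) = 91 - 0*(4 - 2) = 91 - 0*2 = 91 - 108*0 = 91 + 0 = 91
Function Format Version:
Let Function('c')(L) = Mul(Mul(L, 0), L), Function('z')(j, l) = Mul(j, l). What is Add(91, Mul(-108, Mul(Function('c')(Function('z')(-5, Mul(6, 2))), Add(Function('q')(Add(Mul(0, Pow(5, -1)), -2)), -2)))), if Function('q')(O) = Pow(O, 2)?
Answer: 91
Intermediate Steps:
Function('c')(L) = 0 (Function('c')(L) = Mul(0, L) = 0)
Add(91, Mul(-108, Mul(Function('c')(Function('z')(-5, Mul(6, 2))), Add(Function('q')(Add(Mul(0, Pow(5, -1)), -2)), -2)))) = Add(91, Mul(-108, Mul(0, Add(Pow(Add(Mul(0, Pow(5, -1)), -2), 2), -2)))) = Add(91, Mul(-108, Mul(0, Add(Pow(Add(Mul(0, Rational(1, 5)), -2), 2), -2)))) = Add(91, Mul(-108, Mul(0, Add(Pow(Add(0, -2), 2), -2)))) = Add(91, Mul(-108, Mul(0, Add(Pow(-2, 2), -2)))) = Add(91, Mul(-108, Mul(0, Add(4, -2)))) = Add(91, Mul(-108, Mul(0, 2))) = Add(91, Mul(-108, 0)) = Add(91, 0) = 91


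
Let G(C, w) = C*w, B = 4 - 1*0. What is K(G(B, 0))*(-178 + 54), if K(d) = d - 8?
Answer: 992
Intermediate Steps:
B = 4 (B = 4 + 0 = 4)
K(d) = -8 + d
K(G(B, 0))*(-178 + 54) = (-8 + 4*0)*(-178 + 54) = (-8 + 0)*(-124) = -8*(-124) = 992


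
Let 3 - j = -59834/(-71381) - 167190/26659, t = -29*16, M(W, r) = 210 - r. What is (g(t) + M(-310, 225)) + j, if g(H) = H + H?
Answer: -1778430239476/1902946079 ≈ -934.57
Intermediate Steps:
t = -464
g(H) = 2*H
j = 16047913021/1902946079 (j = 3 - (-59834/(-71381) - 167190/26659) = 3 - (-59834*(-1/71381) - 167190*1/26659) = 3 - (59834/71381 - 167190/26659) = 3 - 1*(-10339074784/1902946079) = 3 + 10339074784/1902946079 = 16047913021/1902946079 ≈ 8.4332)
(g(t) + M(-310, 225)) + j = (2*(-464) + (210 - 1*225)) + 16047913021/1902946079 = (-928 + (210 - 225)) + 16047913021/1902946079 = (-928 - 15) + 16047913021/1902946079 = -943 + 16047913021/1902946079 = -1778430239476/1902946079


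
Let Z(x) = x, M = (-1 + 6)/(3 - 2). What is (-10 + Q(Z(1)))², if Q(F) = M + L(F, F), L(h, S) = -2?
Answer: 49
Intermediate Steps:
M = 5 (M = 5/1 = 5*1 = 5)
Q(F) = 3 (Q(F) = 5 - 2 = 3)
(-10 + Q(Z(1)))² = (-10 + 3)² = (-7)² = 49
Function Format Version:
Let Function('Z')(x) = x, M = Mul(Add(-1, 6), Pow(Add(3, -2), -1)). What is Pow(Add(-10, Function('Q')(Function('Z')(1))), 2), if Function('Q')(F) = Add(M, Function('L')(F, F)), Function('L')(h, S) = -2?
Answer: 49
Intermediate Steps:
M = 5 (M = Mul(5, Pow(1, -1)) = Mul(5, 1) = 5)
Function('Q')(F) = 3 (Function('Q')(F) = Add(5, -2) = 3)
Pow(Add(-10, Function('Q')(Function('Z')(1))), 2) = Pow(Add(-10, 3), 2) = Pow(-7, 2) = 49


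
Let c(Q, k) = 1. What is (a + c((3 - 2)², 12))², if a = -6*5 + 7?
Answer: 484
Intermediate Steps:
a = -23 (a = -30 + 7 = -23)
(a + c((3 - 2)², 12))² = (-23 + 1)² = (-22)² = 484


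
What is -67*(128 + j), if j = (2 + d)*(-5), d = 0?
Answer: -7906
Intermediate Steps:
j = -10 (j = (2 + 0)*(-5) = 2*(-5) = -10)
-67*(128 + j) = -67*(128 - 10) = -67*118 = -7906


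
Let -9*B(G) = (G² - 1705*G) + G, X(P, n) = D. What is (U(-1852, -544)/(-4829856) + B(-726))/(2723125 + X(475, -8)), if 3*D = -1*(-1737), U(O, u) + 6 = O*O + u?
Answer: -157791967079/2192516351104 ≈ -0.071968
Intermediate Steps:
U(O, u) = -6 + u + O² (U(O, u) = -6 + (O*O + u) = -6 + (O² + u) = -6 + (u + O²) = -6 + u + O²)
D = 579 (D = (-1*(-1737))/3 = (⅓)*1737 = 579)
X(P, n) = 579
B(G) = -G²/9 + 568*G/3 (B(G) = -((G² - 1705*G) + G)/9 = -(G² - 1704*G)/9 = -G²/9 + 568*G/3)
(U(-1852, -544)/(-4829856) + B(-726))/(2723125 + X(475, -8)) = ((-6 - 544 + (-1852)²)/(-4829856) + (⅑)*(-726)*(1704 - 1*(-726)))/(2723125 + 579) = ((-6 - 544 + 3429904)*(-1/4829856) + (⅑)*(-726)*(1704 + 726))/2723704 = (3429354*(-1/4829856) + (⅑)*(-726)*2430)*(1/2723704) = (-571559/804976 - 196020)*(1/2723704) = -157791967079/804976*1/2723704 = -157791967079/2192516351104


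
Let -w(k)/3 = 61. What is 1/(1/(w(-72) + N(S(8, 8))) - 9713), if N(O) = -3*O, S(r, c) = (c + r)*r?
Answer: -567/5507272 ≈ -0.00010295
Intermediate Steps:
w(k) = -183 (w(k) = -3*61 = -183)
S(r, c) = r*(c + r)
1/(1/(w(-72) + N(S(8, 8))) - 9713) = 1/(1/(-183 - 24*(8 + 8)) - 9713) = 1/(1/(-183 - 24*16) - 9713) = 1/(1/(-183 - 3*128) - 9713) = 1/(1/(-183 - 384) - 9713) = 1/(1/(-567) - 9713) = 1/(-1/567 - 9713) = 1/(-5507272/567) = -567/5507272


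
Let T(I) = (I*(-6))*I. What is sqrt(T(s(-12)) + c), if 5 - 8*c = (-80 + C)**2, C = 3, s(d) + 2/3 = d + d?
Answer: I*sqrt(158082)/6 ≈ 66.266*I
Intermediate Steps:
s(d) = -2/3 + 2*d (s(d) = -2/3 + (d + d) = -2/3 + 2*d)
T(I) = -6*I**2 (T(I) = (-6*I)*I = -6*I**2)
c = -1481/2 (c = 5/8 - (-80 + 3)**2/8 = 5/8 - 1/8*(-77)**2 = 5/8 - 1/8*5929 = 5/8 - 5929/8 = -1481/2 ≈ -740.50)
sqrt(T(s(-12)) + c) = sqrt(-6*(-2/3 + 2*(-12))**2 - 1481/2) = sqrt(-6*(-2/3 - 24)**2 - 1481/2) = sqrt(-6*(-74/3)**2 - 1481/2) = sqrt(-6*5476/9 - 1481/2) = sqrt(-10952/3 - 1481/2) = sqrt(-26347/6) = I*sqrt(158082)/6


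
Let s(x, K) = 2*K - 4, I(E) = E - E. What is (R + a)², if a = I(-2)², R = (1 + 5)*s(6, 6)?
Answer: 2304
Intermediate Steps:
I(E) = 0
s(x, K) = -4 + 2*K
R = 48 (R = (1 + 5)*(-4 + 2*6) = 6*(-4 + 12) = 6*8 = 48)
a = 0 (a = 0² = 0)
(R + a)² = (48 + 0)² = 48² = 2304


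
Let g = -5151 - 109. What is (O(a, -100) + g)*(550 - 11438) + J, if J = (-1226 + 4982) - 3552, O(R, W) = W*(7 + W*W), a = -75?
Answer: 10952892684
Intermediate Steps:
O(R, W) = W*(7 + W²)
g = -5260
J = 204 (J = 3756 - 3552 = 204)
(O(a, -100) + g)*(550 - 11438) + J = (-100*(7 + (-100)²) - 5260)*(550 - 11438) + 204 = (-100*(7 + 10000) - 5260)*(-10888) + 204 = (-100*10007 - 5260)*(-10888) + 204 = (-1000700 - 5260)*(-10888) + 204 = -1005960*(-10888) + 204 = 10952892480 + 204 = 10952892684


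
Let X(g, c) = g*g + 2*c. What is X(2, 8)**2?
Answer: 400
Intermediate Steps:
X(g, c) = g**2 + 2*c
X(2, 8)**2 = (2**2 + 2*8)**2 = (4 + 16)**2 = 20**2 = 400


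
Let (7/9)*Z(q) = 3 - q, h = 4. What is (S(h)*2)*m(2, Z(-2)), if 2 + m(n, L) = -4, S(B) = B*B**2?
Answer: -768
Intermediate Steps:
Z(q) = 27/7 - 9*q/7 (Z(q) = 9*(3 - q)/7 = 27/7 - 9*q/7)
S(B) = B**3
m(n, L) = -6 (m(n, L) = -2 - 4 = -6)
(S(h)*2)*m(2, Z(-2)) = (4**3*2)*(-6) = (64*2)*(-6) = 128*(-6) = -768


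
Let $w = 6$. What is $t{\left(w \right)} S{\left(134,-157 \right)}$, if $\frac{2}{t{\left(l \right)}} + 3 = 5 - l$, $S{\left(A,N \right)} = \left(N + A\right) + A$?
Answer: $- \frac{111}{2} \approx -55.5$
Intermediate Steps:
$S{\left(A,N \right)} = N + 2 A$ ($S{\left(A,N \right)} = \left(A + N\right) + A = N + 2 A$)
$t{\left(l \right)} = \frac{2}{2 - l}$ ($t{\left(l \right)} = \frac{2}{-3 - \left(-5 + l\right)} = \frac{2}{2 - l}$)
$t{\left(w \right)} S{\left(134,-157 \right)} = - \frac{2}{-2 + 6} \left(-157 + 2 \cdot 134\right) = - \frac{2}{4} \left(-157 + 268\right) = \left(-2\right) \frac{1}{4} \cdot 111 = \left(- \frac{1}{2}\right) 111 = - \frac{111}{2}$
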